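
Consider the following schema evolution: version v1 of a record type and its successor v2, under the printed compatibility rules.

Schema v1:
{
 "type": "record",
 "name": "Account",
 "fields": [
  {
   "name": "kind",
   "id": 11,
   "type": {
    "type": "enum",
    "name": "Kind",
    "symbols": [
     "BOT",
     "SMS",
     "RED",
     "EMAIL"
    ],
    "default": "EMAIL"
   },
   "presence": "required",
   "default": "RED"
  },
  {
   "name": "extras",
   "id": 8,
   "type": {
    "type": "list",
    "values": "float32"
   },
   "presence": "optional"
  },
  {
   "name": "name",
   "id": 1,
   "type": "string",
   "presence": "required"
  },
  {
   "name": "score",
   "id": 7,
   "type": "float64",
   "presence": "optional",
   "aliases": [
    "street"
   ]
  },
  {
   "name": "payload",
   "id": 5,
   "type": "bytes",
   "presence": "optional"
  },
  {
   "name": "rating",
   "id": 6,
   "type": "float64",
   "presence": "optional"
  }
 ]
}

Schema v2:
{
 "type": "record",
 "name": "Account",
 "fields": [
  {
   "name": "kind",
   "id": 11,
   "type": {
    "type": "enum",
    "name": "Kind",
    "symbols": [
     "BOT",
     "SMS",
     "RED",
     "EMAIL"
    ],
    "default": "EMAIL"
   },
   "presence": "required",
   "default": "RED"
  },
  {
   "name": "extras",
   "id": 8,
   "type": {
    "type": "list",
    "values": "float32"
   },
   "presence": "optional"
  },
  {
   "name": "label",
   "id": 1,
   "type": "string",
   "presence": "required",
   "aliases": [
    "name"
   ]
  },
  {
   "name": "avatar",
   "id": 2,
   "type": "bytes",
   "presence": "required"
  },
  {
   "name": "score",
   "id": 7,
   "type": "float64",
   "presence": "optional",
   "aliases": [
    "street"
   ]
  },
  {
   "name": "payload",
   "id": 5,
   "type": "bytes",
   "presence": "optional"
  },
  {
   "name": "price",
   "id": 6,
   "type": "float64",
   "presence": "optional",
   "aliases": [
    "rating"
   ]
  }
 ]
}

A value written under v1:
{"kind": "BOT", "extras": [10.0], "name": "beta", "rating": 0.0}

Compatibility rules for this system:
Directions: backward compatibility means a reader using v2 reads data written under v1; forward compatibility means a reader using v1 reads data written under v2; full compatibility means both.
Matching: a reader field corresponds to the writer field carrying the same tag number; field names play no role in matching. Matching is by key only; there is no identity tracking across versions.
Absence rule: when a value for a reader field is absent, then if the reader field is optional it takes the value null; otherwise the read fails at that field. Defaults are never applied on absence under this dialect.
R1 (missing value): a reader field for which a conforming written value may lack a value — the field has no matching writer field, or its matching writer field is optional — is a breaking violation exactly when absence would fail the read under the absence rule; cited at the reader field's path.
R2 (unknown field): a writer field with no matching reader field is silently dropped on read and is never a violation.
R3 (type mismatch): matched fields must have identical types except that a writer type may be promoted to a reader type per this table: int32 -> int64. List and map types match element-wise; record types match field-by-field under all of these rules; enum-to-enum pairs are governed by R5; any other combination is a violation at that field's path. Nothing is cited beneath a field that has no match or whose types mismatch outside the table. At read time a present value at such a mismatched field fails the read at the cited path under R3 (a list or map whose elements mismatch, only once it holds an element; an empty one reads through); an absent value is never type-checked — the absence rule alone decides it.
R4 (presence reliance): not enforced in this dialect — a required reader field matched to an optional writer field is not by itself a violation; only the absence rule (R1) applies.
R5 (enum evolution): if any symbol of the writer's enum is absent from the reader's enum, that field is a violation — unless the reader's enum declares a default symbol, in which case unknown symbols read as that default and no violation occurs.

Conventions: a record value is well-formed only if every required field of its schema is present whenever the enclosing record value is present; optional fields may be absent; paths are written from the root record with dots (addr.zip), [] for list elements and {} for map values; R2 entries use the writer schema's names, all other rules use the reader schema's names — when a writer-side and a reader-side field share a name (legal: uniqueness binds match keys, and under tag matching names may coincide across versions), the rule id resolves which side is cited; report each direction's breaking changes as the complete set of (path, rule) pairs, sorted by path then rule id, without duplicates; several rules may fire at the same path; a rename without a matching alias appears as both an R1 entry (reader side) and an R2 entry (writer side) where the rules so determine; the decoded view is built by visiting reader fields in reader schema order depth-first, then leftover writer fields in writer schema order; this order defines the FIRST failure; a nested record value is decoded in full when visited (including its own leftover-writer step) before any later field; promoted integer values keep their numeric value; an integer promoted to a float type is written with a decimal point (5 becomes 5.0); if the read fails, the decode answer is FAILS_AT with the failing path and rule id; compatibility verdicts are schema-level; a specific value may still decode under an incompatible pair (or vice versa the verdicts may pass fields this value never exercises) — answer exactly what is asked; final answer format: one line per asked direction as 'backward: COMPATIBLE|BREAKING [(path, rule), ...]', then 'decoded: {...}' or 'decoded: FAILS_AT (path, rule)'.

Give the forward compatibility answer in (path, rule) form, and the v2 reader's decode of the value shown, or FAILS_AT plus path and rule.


forward: COMPATIBLE []; decoded: FAILS_AT (avatar, R1)

arrows below run writer -> reader for Account
forward pass over Account, reader schema v1, writer schema v2:
  kind <- kind (Kind -> Kind, writer required)
  extras <- extras (list<float32> -> list<float32>, writer optional)
  name <- label (string -> string, writer required)
  score <- score (float64 -> float64, writer optional)
  payload <- payload (bytes -> bytes, writer optional)
  rating <- price (float64 -> float64, writer optional)
  writer field avatar has no reader counterpart
  nothing fires on Account: forward is COMPATIBLE
decoding the Account value with the v2 reader:
  kind := "BOT"
  extras := [10.0]
  label := "beta" (from writer name)
  read fails at avatar under R1 (no fill)
  => FAILS_AT (avatar, R1)
checking off the Account differences that do not matter here:
  renamed field rating to price in record Account (alias rating declared on the renamed field) -> inert for the asked Account verdict: nothing fires
  renamed field name to label in record Account (alias name declared on the renamed field) -> inert for the asked Account verdict: nothing fires


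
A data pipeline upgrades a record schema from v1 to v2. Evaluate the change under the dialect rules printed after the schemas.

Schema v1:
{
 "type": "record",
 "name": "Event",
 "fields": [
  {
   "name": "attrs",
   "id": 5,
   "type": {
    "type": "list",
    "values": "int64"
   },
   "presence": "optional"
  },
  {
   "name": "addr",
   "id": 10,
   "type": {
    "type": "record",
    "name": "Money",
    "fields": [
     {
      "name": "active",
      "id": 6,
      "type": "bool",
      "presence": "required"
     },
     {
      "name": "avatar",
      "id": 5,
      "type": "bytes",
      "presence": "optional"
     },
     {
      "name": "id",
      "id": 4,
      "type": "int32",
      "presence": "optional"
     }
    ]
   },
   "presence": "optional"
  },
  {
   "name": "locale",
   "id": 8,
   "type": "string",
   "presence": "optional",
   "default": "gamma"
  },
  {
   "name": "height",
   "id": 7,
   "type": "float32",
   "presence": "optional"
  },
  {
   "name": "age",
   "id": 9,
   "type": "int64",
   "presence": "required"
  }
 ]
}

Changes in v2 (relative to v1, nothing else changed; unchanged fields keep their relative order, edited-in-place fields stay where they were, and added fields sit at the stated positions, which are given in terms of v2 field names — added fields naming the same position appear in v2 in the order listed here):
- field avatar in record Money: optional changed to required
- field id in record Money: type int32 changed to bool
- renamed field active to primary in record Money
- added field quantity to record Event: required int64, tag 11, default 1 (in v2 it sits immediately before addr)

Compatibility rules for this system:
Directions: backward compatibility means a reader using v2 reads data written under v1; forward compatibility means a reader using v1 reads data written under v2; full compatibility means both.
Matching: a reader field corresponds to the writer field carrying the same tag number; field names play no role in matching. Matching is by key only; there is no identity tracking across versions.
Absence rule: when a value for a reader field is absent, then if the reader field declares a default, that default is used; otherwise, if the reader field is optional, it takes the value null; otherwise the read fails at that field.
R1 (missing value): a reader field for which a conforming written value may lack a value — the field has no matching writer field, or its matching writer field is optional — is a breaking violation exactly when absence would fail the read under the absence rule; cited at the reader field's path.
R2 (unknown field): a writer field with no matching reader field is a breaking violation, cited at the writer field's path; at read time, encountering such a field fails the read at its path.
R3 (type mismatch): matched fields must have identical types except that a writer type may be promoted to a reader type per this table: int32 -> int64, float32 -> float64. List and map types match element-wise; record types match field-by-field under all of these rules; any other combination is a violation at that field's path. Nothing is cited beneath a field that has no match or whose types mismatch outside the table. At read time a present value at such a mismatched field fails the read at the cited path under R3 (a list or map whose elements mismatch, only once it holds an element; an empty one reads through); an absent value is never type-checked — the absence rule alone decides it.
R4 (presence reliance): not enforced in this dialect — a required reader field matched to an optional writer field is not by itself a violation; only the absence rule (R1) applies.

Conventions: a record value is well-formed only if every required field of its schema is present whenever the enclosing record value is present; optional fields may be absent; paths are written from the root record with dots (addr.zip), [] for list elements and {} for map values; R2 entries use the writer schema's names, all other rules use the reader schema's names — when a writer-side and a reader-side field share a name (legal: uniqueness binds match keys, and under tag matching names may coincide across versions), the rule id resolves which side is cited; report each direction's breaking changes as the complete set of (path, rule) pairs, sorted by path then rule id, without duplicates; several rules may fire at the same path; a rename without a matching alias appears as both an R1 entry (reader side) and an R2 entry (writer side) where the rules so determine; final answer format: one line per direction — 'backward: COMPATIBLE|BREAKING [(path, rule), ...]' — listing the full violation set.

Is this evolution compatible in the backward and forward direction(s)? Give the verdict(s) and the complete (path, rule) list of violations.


in Event below, arrows point writer -> reader
backward on Event — v2 reading data written by v1:
  attrs <- attrs (list<int64> -> list<int64>, writer optional)
  quantity: no writer-side match
  addr <- addr (Money -> Money, writer optional)
  locale <- locale (string -> string, writer optional)
  height <- height (float32 -> float32, writer optional)
  age <- age (int64 -> int64, writer required)
  addr.primary <- addr.active (bool -> bool, writer required)
  addr.avatar <- addr.avatar (bytes -> bytes, writer optional)
  addr.id <- addr.id (int32 -> bool, writer optional)
  rule R1 violated at addr.avatar
  rule R3 violated at addr.id
  => backward: BREAKING (2)
forward on Event — v1 reading data written by v2:
  attrs <- attrs (list<int64> -> list<int64>, writer optional)
  addr <- addr (Money -> Money, writer optional)
  locale <- locale (string -> string, writer optional)
  height <- height (float32 -> float32, writer optional)
  age <- age (int64 -> int64, writer required)
  writer field quantity has no reader counterpart
  addr.active <- addr.primary (bool -> bool, writer required)
  addr.avatar <- addr.avatar (bytes -> bytes, writer required)
  addr.id <- addr.id (bool -> int32, writer optional)
  rule R3 violated at addr.id
  rule R2 violated at quantity
  => forward: BREAKING (2)

backward: BREAKING [(addr.avatar, R1), (addr.id, R3)]; forward: BREAKING [(addr.id, R3), (quantity, R2)]


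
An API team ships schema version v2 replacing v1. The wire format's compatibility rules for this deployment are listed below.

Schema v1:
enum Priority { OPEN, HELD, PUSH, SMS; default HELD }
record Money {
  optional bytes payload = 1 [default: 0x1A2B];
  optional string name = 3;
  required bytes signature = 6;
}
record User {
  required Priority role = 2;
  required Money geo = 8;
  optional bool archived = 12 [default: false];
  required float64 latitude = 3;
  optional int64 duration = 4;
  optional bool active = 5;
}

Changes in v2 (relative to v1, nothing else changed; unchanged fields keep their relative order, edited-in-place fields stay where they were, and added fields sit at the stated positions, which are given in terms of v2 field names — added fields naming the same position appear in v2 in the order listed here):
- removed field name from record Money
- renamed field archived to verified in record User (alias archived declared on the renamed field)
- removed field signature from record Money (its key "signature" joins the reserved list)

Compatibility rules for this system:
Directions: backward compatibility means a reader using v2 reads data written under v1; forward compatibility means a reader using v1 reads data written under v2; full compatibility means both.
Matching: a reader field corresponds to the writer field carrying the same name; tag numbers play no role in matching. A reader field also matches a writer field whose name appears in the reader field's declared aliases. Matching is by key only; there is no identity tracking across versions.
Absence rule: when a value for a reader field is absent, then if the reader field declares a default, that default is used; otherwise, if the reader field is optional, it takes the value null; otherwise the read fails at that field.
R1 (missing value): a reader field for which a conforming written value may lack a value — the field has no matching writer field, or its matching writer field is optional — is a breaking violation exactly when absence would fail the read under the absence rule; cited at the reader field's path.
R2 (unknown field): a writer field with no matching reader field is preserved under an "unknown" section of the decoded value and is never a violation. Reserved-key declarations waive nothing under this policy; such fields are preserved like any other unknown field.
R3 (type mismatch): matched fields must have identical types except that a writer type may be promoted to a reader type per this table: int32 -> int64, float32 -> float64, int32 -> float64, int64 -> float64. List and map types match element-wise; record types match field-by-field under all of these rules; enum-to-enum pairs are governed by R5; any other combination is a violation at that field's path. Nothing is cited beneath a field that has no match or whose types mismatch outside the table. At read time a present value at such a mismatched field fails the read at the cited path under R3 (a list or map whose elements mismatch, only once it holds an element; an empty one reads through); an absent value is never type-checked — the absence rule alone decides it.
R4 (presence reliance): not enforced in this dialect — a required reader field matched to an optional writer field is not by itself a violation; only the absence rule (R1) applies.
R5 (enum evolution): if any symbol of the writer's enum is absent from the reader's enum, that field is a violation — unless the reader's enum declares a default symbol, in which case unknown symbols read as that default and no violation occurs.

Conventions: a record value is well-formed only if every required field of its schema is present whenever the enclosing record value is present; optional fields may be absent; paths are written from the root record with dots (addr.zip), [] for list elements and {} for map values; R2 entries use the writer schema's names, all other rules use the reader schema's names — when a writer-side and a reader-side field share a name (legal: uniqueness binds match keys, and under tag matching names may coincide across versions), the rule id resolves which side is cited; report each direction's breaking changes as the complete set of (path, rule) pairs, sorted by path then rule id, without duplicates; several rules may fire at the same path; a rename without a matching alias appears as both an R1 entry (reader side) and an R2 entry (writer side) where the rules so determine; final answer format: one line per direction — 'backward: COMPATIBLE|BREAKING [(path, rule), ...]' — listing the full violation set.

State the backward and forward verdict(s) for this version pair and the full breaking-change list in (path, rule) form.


backward: COMPATIBLE []; forward: BREAKING [(geo.signature, R1)]

each type pair in User: writer, then reader
backward for User (reader v2, writer v1):
  role: Priority -> Priority, writer required; from role
  geo: Money -> Money, writer required; from geo
  verified: bool -> bool, writer optional; from archived
  latitude: float64 -> float64, writer required; from latitude
  duration: int64 -> int64, writer optional; from duration
  active: bool -> bool, writer optional; from active
  geo.payload: bytes -> bytes, writer optional; from geo.payload
  leftover writer field: geo.name
  leftover writer field: geo.signature
  => backward: COMPATIBLE
forward for User (reader v1, writer v2):
  role: Priority -> Priority, writer required; from role
  geo: Money -> Money, writer required; from geo
  no writer field matches reader archived
  latitude: float64 -> float64, writer required; from latitude
  duration: int64 -> int64, writer optional; from duration
  active: bool -> bool, writer optional; from active
  leftover writer field: verified
  geo.payload: bytes -> bytes, writer optional; from geo.payload
  no writer field matches reader geo.name
  no writer field matches reader geo.signature
  rule R1 violated at geo.signature
  => 1 violation(s): forward is BREAKING for User


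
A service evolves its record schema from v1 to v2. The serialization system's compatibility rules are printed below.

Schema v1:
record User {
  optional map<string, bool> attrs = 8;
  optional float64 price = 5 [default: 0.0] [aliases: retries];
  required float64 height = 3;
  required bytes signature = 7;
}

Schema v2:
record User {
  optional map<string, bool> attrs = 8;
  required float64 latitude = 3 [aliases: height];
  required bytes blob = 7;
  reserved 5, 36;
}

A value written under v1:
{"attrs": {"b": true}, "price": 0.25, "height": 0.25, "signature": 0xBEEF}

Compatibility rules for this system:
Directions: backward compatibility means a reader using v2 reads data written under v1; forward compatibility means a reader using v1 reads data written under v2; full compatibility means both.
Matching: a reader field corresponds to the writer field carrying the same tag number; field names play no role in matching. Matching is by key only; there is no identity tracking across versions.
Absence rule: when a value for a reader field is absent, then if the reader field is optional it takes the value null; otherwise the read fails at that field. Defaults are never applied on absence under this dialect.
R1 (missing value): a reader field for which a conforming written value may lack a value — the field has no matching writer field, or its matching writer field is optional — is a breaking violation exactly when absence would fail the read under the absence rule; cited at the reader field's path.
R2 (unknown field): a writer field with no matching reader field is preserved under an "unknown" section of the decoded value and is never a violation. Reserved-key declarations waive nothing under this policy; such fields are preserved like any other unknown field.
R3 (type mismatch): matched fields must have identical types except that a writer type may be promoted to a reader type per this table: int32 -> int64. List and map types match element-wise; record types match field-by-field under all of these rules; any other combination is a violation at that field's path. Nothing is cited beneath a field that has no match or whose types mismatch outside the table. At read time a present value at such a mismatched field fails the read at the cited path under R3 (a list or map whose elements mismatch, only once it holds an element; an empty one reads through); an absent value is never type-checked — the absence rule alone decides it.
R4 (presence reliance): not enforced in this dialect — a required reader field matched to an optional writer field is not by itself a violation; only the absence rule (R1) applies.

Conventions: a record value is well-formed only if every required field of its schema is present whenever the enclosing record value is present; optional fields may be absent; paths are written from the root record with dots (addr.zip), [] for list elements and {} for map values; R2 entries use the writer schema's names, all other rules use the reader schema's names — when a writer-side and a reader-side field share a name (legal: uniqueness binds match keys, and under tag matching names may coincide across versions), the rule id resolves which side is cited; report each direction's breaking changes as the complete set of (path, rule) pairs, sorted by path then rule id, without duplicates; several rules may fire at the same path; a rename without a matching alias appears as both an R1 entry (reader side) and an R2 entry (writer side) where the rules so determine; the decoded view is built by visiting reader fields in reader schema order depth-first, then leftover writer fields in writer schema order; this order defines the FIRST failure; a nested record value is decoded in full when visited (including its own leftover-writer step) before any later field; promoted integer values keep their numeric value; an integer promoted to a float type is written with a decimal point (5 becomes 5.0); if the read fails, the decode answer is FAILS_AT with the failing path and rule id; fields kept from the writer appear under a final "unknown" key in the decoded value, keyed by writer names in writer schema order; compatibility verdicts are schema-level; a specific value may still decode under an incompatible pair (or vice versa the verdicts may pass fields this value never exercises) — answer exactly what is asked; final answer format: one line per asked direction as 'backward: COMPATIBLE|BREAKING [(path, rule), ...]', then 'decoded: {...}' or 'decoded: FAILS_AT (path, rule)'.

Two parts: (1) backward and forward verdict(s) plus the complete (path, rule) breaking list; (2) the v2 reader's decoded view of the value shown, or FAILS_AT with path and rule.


in User below, arrows point writer -> reader
checking backward for User: reader v2 against writer v1:
  attrs: map<string, bool> -> map<string, bool>, writer optional; from attrs
  latitude: float64 -> float64, writer required; from height
  blob: bytes -> bytes, writer required; from signature
  writer price: unknown to reader
  => backward: COMPATIBLE
checking forward for User: reader v1 against writer v2:
  attrs: map<string, bool> -> map<string, bool>, writer optional; from attrs
  price has no writer counterpart
  height: float64 -> float64, writer required; from latitude
  signature: bytes -> bytes, writer required; from blob
  => forward: COMPATIBLE
decoding the User value with the v2 reader:
  attrs := {"b": true}
  latitude := 0.25 (from writer height)
  blob := 0xBEEF (from writer signature)
  writer price: kept under "unknown"
  => decoded: {"attrs": {"b": true}, "latitude": 0.25, "blob": 0xBEEF, "unknown": {"price": 0.25}}

backward: COMPATIBLE []; forward: COMPATIBLE []; decoded: {"attrs": {"b": true}, "latitude": 0.25, "blob": 0xBEEF, "unknown": {"price": 0.25}}


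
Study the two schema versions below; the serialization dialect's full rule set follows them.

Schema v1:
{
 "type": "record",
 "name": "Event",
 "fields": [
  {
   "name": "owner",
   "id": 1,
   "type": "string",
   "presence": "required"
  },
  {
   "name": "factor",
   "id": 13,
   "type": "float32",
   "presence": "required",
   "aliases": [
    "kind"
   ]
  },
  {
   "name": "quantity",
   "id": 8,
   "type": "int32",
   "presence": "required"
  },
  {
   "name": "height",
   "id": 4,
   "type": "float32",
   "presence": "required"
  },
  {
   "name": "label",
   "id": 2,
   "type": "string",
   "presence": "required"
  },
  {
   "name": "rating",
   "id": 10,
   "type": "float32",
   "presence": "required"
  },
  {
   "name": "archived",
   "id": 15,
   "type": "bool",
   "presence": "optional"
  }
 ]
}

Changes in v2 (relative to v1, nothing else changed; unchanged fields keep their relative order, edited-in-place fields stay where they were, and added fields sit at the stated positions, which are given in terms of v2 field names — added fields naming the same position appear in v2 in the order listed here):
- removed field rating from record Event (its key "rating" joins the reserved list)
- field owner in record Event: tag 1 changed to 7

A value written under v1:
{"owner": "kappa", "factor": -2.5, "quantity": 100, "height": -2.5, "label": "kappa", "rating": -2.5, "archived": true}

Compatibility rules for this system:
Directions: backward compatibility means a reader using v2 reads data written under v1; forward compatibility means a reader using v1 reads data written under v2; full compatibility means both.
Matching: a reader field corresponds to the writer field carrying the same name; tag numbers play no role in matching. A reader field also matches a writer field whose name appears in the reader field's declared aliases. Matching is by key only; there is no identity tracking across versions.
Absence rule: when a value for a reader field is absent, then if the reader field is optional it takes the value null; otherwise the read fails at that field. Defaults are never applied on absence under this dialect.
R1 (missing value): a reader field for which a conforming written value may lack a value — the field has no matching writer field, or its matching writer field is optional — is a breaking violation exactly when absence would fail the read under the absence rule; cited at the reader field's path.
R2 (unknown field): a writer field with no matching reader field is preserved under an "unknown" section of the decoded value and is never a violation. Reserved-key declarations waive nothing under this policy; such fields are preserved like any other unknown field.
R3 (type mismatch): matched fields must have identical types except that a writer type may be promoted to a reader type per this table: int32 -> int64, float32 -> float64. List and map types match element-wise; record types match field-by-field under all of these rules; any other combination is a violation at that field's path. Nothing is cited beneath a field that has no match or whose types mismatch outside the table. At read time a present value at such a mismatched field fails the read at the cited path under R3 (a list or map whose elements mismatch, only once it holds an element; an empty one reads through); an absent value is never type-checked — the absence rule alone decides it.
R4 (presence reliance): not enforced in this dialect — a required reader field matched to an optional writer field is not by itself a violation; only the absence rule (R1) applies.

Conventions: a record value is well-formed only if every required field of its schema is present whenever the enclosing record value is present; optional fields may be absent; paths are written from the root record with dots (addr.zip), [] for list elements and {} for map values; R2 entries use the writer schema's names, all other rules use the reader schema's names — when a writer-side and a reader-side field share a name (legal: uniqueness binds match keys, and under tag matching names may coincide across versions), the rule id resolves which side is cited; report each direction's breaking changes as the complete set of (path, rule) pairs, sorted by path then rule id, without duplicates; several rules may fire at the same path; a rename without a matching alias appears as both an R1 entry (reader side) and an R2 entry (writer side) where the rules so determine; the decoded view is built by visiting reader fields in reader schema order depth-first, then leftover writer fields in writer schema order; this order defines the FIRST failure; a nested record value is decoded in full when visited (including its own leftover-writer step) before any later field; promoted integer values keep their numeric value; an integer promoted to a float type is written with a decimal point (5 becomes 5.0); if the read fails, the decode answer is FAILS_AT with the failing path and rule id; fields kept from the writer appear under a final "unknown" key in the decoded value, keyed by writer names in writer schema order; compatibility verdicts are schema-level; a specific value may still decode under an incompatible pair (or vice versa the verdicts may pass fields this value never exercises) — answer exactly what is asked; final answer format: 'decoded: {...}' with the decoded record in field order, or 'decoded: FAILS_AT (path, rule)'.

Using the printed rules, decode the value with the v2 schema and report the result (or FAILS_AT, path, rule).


decoded: {"owner": "kappa", "factor": -2.5, "quantity": 100, "height": -2.5, "label": "kappa", "archived": true, "unknown": {"rating": -2.5}}

arrows below run writer -> reader for Event
migrating the Event value to v2:
  owner := "kappa"
  factor := -2.5
  quantity := 100
  height := -2.5
  label := "kappa"
  archived := true
  writer rating: kept under "unknown"
  => decoded: {"owner": "kappa", "factor": -2.5, "quantity": 100, "height": -2.5, "label": "kappa", "archived": true, "unknown": {"rating": -2.5}}
the other Event changes do not affect what is asked:
  field owner in record Event: tag 1 changed to 7 -> inert under this dialect — no rule fires on Event and the result does not move


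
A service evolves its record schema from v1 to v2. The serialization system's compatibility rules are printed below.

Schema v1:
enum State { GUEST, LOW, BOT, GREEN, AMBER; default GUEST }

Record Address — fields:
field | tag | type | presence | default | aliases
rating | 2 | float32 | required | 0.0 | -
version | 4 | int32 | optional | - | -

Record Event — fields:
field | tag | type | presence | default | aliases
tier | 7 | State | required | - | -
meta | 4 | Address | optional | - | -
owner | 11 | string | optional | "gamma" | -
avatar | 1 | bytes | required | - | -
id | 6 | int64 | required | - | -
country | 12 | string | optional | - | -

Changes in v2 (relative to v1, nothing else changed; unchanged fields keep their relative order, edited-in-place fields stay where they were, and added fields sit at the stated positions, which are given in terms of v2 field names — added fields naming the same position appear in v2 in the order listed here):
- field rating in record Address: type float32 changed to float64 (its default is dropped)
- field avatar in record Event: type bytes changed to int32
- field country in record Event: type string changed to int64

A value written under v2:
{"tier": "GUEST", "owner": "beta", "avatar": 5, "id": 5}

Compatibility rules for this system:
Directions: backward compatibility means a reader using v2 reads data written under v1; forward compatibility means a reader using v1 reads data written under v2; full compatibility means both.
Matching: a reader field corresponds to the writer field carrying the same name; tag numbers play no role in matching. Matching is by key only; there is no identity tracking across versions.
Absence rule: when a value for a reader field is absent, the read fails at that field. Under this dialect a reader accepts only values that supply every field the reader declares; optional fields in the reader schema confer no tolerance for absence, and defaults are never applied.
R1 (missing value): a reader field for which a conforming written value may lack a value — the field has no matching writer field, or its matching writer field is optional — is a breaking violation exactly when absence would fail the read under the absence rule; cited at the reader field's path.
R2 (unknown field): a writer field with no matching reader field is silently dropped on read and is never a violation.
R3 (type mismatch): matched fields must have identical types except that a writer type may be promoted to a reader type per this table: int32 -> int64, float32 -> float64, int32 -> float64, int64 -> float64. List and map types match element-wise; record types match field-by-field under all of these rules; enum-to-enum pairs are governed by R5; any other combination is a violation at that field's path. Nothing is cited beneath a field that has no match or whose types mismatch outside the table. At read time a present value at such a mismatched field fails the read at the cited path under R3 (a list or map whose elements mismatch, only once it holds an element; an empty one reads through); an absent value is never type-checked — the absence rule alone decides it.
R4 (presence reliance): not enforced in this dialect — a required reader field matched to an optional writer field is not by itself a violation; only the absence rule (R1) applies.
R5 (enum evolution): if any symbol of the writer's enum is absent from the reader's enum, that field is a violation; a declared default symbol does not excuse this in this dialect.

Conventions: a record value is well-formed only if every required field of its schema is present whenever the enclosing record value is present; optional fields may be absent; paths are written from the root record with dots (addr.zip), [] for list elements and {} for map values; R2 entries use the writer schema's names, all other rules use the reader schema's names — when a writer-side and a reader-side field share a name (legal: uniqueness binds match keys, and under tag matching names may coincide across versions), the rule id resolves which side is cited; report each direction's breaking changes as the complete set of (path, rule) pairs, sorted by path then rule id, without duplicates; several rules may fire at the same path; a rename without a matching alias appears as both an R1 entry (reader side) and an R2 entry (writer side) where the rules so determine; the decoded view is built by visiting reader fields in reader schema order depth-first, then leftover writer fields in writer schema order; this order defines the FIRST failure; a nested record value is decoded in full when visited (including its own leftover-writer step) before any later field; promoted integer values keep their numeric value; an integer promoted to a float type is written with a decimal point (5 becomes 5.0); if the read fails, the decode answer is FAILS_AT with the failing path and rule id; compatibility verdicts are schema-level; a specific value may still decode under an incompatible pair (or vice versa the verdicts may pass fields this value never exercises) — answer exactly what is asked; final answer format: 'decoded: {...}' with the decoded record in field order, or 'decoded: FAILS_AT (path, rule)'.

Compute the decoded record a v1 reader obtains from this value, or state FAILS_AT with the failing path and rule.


decoded: FAILS_AT (meta, R1)

each type pair in Event: writer, then reader
decoding the Event value with the v1 reader:
  tier := "GUEST"
  read fails at meta under R1 (no fill)
  => FAILS_AT (meta, R1)
the other Event changes do not affect what is asked:
  field rating in record Address: type float32 changed to float64 (its default is dropped) -> affects the rule determinations only; this particular Event value decodes identically
  field avatar in record Event: type bytes changed to int32 -> affects the rule determinations only; this particular Event value decodes identically
  field country in record Event: type string changed to int64 -> affects the rule determinations only; this particular Event value decodes identically


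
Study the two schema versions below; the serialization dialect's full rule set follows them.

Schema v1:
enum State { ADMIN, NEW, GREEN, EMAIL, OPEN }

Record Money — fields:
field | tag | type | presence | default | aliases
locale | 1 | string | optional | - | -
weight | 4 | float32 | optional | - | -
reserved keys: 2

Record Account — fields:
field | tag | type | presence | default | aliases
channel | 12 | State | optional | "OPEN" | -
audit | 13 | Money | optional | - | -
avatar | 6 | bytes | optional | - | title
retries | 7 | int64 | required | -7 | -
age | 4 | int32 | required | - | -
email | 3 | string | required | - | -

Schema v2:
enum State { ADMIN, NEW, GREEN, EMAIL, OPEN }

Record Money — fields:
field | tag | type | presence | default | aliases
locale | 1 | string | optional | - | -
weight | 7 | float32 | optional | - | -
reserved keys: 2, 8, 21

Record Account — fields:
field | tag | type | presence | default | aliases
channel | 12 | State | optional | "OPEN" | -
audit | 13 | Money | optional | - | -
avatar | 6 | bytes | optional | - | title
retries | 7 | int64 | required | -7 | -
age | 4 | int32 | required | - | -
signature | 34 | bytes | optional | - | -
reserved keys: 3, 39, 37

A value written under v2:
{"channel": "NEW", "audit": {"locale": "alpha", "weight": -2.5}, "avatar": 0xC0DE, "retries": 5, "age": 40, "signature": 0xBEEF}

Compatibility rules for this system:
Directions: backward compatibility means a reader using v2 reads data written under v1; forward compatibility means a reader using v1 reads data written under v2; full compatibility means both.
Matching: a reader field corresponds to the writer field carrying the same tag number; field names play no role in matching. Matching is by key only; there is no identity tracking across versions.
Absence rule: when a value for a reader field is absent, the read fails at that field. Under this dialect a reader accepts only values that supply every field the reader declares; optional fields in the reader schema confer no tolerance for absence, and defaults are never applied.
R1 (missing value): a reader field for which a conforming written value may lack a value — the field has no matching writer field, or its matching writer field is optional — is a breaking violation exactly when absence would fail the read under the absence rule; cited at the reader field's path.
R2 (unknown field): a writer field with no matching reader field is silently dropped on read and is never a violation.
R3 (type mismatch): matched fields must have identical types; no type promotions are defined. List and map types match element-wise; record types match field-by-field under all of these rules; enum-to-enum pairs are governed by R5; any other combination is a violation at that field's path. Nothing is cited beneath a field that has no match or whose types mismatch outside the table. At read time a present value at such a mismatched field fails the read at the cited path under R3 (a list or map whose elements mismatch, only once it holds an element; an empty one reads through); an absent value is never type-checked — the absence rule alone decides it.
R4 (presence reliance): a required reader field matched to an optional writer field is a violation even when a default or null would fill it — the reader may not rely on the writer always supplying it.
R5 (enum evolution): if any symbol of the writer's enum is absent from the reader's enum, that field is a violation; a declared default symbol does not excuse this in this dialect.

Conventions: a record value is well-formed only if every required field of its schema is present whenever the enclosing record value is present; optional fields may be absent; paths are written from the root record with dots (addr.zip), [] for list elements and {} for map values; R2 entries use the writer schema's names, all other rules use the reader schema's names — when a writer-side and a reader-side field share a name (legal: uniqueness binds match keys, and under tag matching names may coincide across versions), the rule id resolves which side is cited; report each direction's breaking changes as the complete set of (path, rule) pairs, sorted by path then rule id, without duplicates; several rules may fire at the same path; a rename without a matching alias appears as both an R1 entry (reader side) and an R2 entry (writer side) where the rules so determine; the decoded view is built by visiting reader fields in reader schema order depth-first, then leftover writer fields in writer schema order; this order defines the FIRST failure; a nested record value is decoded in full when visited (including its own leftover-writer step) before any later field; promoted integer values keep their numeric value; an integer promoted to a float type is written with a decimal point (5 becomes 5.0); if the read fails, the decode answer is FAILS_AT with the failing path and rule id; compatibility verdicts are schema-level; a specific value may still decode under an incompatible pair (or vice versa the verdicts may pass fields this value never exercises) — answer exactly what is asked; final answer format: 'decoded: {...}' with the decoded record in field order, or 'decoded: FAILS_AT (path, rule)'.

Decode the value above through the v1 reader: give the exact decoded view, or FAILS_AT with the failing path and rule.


decoded: FAILS_AT (audit.weight, R1)

arrows below run writer -> reader for Account
decode (reader v1):
  channel := "NEW"
  audit.locale := "alpha"
  read fails at audit.weight under R1 (no fill)
  => FAILS_AT (audit.weight, R1)
the rest of the Account diff is inert for this question:
  added field signature to record Account: optional bytes, tag 34 (in v2 it sits last) -> shifts the Account verdicts, not this decode
  removed field email from record Account (its key 3 joins the reserved list) -> shifts the Account verdicts, not this decode
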